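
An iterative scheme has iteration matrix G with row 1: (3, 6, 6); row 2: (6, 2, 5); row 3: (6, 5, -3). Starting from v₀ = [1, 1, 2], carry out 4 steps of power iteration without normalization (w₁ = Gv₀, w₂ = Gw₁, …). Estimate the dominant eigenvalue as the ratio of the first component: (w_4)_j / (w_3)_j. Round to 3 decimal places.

11.440

w1 = Gv₀ = (3·1 + 6·1 + 6·2; 6·1 + 2·1 + 5·2; 6·1 + 5·1 + (-3)·2) = (21, 18, 5)
w2 = Gw1 = (3·21 + 6·18 + 6·5; 6·21 + 2·18 + 5·5; 6·21 + 5·18 + (-3)·5) = (201, 187, 201)
w3 = Gw2 = (2931, 2585, 1538)
w4 = Gw3 = (33531, 30446, 25897)
Ratio at component: 33531 / 2931 = 11.440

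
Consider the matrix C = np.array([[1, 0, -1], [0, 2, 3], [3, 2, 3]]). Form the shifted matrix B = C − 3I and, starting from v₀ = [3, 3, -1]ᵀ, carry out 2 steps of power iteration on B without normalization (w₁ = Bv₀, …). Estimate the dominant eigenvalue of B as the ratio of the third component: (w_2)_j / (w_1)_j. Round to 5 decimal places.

-1.80000

B = C − 3I has rows (-2, 0, -1); (0, -1, 3); (3, 2, 0)
w1 = Bv₀ = ((-2)·3 + 0·3 + (-1)·(-1); 0·3 + (-1)·3 + 3·(-1); 3·3 + 2·3 + 0·(-1)) = (-5, -6, 15)
w2 = Bw1 = ((-2)·(-5) + 0·(-6) + (-1)·15; 0·(-5) + (-1)·(-6) + 3·15; 3·(-5) + 2·(-6) + 0·15) = (-5, 51, -27)
Ratio: -27/15 = -1.80000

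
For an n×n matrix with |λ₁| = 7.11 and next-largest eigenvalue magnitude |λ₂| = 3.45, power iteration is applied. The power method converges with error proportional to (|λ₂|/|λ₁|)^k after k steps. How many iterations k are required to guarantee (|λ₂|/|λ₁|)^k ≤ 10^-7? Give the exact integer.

|λ₂/λ₁| = 3.45/7.11 = 0.48523
Need k ≥ ln(10^-7) / ln(0.48523) = -16.1181 / -0.7231 ≈ 22.289
Smallest integer k satisfying the bound: 23

23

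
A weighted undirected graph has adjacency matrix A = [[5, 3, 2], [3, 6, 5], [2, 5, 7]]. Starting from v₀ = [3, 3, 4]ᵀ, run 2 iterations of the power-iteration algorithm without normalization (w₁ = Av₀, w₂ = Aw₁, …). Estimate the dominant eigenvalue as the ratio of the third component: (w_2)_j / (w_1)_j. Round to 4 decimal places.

w1 = Av₀ = (5·3 + 3·3 + 2·4; 3·3 + 6·3 + 5·4; 2·3 + 5·3 + 7·4) = (32, 47, 49)
w2 = Aw1 = (5·32 + 3·47 + 2·49; 3·32 + 6·47 + 5·49; 2·32 + 5·47 + 7·49) = (399, 623, 642)
Ratio at component: 642 / 49 = 13.1020

λ ≈ 13.1020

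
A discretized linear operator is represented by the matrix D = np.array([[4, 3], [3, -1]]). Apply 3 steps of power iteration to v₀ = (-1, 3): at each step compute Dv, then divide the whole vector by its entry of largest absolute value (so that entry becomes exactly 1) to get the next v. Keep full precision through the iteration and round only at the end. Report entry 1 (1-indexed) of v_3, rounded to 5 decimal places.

Dv0 = (5.000000, -6.000000); divide by -6.000000 → v1 = (-0.833333, 1.000000)
Dv1 = (-0.333333, -3.500000); divide by -3.500000 → v2 = (0.095238, 1.000000)
Dv2 = (3.380952, -0.714286); divide by 3.380952 → v3 = (1.000000, -0.211268)
Requested entry of v3: 71/71 = 1.00000

1.00000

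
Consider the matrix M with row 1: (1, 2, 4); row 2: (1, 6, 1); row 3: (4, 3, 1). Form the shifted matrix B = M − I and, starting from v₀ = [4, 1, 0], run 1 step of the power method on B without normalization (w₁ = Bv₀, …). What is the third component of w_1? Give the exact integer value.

19

B = M − I has rows (0, 2, 4); (1, 5, 1); (4, 3, 0)
w1 = Bv₀ = (2, 9, 19)
Requested component of w1: 19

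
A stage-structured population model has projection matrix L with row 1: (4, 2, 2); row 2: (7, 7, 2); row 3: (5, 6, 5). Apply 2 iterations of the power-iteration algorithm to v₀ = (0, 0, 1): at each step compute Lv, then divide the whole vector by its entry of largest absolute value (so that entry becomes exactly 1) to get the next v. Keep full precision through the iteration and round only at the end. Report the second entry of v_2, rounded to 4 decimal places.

Lv0 = (2.00000, 2.00000, 5.00000); divide by 5.00000 → v1 = (0.40000, 0.40000, 1.00000)
Lv1 = (4.40000, 7.60000, 9.40000); divide by 9.40000 → v2 = (0.46809, 0.80851, 1.00000)
Requested entry of v2: 38/47 = 0.8085

0.8085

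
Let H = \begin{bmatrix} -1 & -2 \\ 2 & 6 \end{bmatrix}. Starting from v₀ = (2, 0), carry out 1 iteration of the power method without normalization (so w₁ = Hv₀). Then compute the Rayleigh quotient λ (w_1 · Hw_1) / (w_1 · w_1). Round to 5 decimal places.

w1 = Hv₀ = ((-1)·2 + (-2)·0; 2·2 + 6·0) = (-2, 4)
Hw1 = (-6, 20)
w1·Hw1 = (-2)·(-6) + 4·20 = 92; w1·w1 = (-2)·(-2) + 4·4 = 20
λ ≈ 92/20 = 4.60000

4.60000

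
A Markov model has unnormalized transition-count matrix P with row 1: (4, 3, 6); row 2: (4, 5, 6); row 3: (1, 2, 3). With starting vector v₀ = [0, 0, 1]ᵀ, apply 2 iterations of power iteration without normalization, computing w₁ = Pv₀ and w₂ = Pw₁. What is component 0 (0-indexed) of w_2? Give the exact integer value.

w1 = Pv₀ = (4·0 + 3·0 + 6·1; 4·0 + 5·0 + 6·1; 1·0 + 2·0 + 3·1) = (6, 6, 3)
w2 = Pw1 = (4·6 + 3·6 + 6·3; 4·6 + 5·6 + 6·3; 1·6 + 2·6 + 3·3) = (60, 72, 27)
The requested component of w2 is 60.

60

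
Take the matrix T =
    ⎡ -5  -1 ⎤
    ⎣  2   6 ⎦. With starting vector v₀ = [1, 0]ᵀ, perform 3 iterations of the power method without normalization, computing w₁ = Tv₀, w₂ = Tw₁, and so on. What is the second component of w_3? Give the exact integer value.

58

w1 = Tv₀ = ((-5)·1 + (-1)·0; 2·1 + 6·0) = (-5, 2)
w2 = Tw1 = ((-5)·(-5) + (-1)·2; 2·(-5) + 6·2) = (23, 2)
w3 = Tw2 = (-117, 58)
The requested component of w3 is 58.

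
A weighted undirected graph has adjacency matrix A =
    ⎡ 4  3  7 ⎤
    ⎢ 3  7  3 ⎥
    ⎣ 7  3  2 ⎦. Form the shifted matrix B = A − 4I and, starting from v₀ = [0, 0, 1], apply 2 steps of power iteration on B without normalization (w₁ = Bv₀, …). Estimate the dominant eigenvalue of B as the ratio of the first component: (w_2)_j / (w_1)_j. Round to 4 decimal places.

B = A − 4I has rows (0, 3, 7); (3, 3, 3); (7, 3, -2)
w1 = Bv₀ = (0·0 + 3·0 + 7·1; 3·0 + 3·0 + 3·1; 7·0 + 3·0 + (-2)·1) = (7, 3, -2)
w2 = Bw1 = (0·7 + 3·3 + 7·(-2); 3·7 + 3·3 + 3·(-2); 7·7 + 3·3 + (-2)·(-2)) = (-5, 24, 62)
Ratio: -5/7 = -0.7143

-0.7143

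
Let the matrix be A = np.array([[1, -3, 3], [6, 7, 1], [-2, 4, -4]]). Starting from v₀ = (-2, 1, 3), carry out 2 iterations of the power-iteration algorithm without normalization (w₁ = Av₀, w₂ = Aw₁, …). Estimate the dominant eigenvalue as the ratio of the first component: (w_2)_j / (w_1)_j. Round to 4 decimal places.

w1 = Av₀ = (4, -2, -4)
w2 = Aw1 = (-2, 6, 0)
Ratio at component: -2 / 4 = -0.5000

-0.5000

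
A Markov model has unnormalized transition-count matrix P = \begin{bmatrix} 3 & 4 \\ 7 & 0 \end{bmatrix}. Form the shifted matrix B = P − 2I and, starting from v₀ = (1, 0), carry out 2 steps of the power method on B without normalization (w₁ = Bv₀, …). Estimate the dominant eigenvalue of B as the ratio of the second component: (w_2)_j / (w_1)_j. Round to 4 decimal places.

-1.0000

B = P − 2I has rows (1, 4); (7, -2)
w1 = Bv₀ = (1·1 + 4·0; 7·1 + (-2)·0) = (1, 7)
w2 = Bw1 = (1·1 + 4·7; 7·1 + (-2)·7) = (29, -7)
Ratio: -7/7 = -1.0000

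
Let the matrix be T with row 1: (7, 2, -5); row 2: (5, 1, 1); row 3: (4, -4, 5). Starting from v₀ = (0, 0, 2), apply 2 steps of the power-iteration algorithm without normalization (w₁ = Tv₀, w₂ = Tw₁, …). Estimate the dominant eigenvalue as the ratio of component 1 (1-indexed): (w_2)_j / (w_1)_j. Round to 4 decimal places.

11.6000

w1 = Tv₀ = (-10, 2, 10)
w2 = Tw1 = (-116, -38, 2)
Ratio at component: -116 / -10 = 11.6000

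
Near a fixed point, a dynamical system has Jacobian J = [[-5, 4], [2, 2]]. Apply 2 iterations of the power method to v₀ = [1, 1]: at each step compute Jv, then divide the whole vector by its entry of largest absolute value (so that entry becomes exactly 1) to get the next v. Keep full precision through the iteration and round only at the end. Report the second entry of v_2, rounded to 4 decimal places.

0.2857

Jv0 = (-1.00000, 4.00000); divide by 4.00000 → v1 = (-0.25000, 1.00000)
Jv1 = (5.25000, 1.50000); divide by 5.25000 → v2 = (1.00000, 0.28571)
Requested entry of v2: 6/21 = 0.2857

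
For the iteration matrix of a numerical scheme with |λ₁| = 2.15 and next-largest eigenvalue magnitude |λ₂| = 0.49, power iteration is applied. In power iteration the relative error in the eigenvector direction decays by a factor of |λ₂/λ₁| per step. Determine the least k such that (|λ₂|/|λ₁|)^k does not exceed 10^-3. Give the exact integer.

5

|λ₂/λ₁| = 0.49/2.15 = 0.22791
Need k ≥ ln(10^-3) / ln(0.22791) = -6.9078 / -1.4788 ≈ 4.671
Smallest integer k satisfying the bound: 5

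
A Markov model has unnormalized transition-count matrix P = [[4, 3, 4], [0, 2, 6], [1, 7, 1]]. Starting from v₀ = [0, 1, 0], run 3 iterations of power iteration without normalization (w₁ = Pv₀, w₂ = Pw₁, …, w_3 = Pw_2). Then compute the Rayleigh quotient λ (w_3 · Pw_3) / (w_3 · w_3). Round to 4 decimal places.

w1 = Pv₀ = (4·0 + 3·1 + 4·0; 0·0 + 2·1 + 6·0; 1·0 + 7·1 + 1·0) = (3, 2, 7)
w2 = Pw1 = (4·3 + 3·2 + 4·7; 0·3 + 2·2 + 6·7; 1·3 + 7·2 + 1·7) = (46, 46, 24)
w3 = Pw2 = (418, 236, 392)
Pw3 = (3948, 2824, 2462)
w3·Pw3 = 418·3948 + 236·2824 + 392·2462 = 3281832; w3·w3 = 418·418 + 236·236 + 392·392 = 384084
λ ≈ 3281832/384084 = 8.5446

λ ≈ 8.5446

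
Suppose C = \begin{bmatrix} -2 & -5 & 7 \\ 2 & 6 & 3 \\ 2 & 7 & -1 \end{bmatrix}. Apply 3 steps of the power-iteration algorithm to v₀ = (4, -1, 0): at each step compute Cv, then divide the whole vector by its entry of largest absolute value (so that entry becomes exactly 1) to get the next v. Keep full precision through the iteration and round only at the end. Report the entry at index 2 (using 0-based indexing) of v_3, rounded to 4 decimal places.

0.7654

Cv0 = (-3.00000, 2.00000, 1.00000); divide by -3.00000 → v1 = (1.00000, -0.66667, -0.33333)
Cv1 = (-1.00000, -3.00000, -2.33333); divide by -3.00000 → v2 = (0.33333, 1.00000, 0.77778)
Cv2 = (-0.22222, 9.00000, 6.88889); divide by 9.00000 → v3 = (-0.02469, 1.00000, 0.76543)
Requested entry of v3: 62/81 = 0.7654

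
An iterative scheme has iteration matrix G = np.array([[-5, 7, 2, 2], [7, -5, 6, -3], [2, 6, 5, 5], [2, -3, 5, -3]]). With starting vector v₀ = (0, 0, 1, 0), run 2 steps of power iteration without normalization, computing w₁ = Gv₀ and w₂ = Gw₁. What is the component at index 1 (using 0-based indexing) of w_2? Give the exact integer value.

-1

w1 = Gv₀ = ((-5)·0 + 7·0 + 2·1 + 2·0; 7·0 + (-5)·0 + 6·1 + (-3)·0; 2·0 + 6·0 + 5·1 + 5·0; 2·0 + (-3)·0 + 5·1 + (-3)·0) = (2, 6, 5, 5)
w2 = Gw1 = ((-5)·2 + 7·6 + 2·5 + 2·5; 7·2 + (-5)·6 + 6·5 + (-3)·5; 2·2 + 6·6 + 5·5 + 5·5; 2·2 + (-3)·6 + 5·5 + (-3)·5) = (52, -1, 90, -4)
The requested component of w2 is -1.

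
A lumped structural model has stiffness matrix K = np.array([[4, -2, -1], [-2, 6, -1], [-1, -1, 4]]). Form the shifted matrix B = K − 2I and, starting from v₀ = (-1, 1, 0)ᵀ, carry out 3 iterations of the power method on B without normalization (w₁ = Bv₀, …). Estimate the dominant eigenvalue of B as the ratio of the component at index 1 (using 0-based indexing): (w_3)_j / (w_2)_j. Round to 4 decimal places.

μ ≈ 5.3125

B = K − 2I has rows (2, -2, -1); (-2, 4, -1); (-1, -1, 2)
w1 = Bv₀ = (2·(-1) + (-2)·1 + (-1)·0; (-2)·(-1) + 4·1 + (-1)·0; (-1)·(-1) + (-1)·1 + 2·0) = (-4, 6, 0)
w2 = Bw1 = (2·(-4) + (-2)·6 + (-1)·0; (-2)·(-4) + 4·6 + (-1)·0; (-1)·(-4) + (-1)·6 + 2·0) = (-20, 32, -2)
w3 = Bw2 = (-102, 170, -16)
Ratio: 170/32 = 5.3125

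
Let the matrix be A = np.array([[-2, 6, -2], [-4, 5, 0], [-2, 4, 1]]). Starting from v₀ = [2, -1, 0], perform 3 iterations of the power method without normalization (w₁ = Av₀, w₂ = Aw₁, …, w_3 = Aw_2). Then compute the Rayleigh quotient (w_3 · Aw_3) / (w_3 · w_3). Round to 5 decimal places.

w1 = Av₀ = ((-2)·2 + 6·(-1) + (-2)·0; (-4)·2 + 5·(-1) + 0·0; (-2)·2 + 4·(-1) + 1·0) = (-10, -13, -8)
w2 = Aw1 = ((-2)·(-10) + 6·(-13) + (-2)·(-8); (-4)·(-10) + 5·(-13) + 0·(-8); (-2)·(-10) + 4·(-13) + 1·(-8)) = (-42, -25, -40)
w3 = Aw2 = (14, 43, -56)
Aw3 = (342, 159, 88)
w3·Aw3 = 14·342 + 43·159 + (-56)·88 = 6697; w3·w3 = 14·14 + 43·43 + (-56)·(-56) = 5181
λ ≈ 6697/5181 = 1.29261

λ ≈ 1.29261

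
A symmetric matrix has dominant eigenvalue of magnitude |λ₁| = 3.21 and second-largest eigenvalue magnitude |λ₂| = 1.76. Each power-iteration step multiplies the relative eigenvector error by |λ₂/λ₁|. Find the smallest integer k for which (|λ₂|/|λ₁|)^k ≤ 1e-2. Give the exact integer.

8

|λ₂/λ₁| = 1.76/3.21 = 0.54829
Need k ≥ ln(1e-2) / ln(0.54829) = -4.6052 / -0.6010 ≈ 7.663
Smallest integer k satisfying the bound: 8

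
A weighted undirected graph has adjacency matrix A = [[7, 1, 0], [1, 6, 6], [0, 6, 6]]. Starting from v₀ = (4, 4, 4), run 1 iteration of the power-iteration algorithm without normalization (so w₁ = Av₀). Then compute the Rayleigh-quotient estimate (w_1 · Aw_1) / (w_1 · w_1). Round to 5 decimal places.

w1 = Av₀ = (32, 52, 48)
Aw1 = (276, 632, 600)
w1·Aw1 = 32·276 + 52·632 + 48·600 = 70496; w1·w1 = 32·32 + 52·52 + 48·48 = 6032
λ ≈ 70496/6032 = 11.68700

λ ≈ 11.68700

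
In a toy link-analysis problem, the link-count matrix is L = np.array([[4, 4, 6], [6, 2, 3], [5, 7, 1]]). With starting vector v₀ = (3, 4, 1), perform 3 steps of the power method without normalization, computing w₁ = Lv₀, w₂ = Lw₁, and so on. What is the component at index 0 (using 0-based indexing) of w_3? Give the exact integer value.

6142

w1 = Lv₀ = (34, 29, 44)
w2 = Lw1 = (516, 394, 417)
w3 = Lw2 = (6142, 5135, 5755)
The requested component of w3 is 6142.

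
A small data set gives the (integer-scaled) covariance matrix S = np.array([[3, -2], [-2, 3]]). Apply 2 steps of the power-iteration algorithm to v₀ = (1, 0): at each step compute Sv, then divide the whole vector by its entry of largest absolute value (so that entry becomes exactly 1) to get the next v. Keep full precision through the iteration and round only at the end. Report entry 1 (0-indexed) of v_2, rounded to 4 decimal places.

-0.9231

Sv0 = (3.00000, -2.00000); divide by 3.00000 → v1 = (1.00000, -0.66667)
Sv1 = (4.33333, -4.00000); divide by 4.33333 → v2 = (1.00000, -0.92308)
Requested entry of v2: -12/13 = -0.9231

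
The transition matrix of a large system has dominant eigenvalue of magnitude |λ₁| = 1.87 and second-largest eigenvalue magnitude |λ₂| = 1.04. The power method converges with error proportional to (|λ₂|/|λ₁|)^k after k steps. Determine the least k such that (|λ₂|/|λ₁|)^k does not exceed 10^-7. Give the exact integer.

28

|λ₂/λ₁| = 1.04/1.87 = 0.55615
Need k ≥ ln(10^-7) / ln(0.55615) = -16.1181 / -0.5867 ≈ 27.472
Smallest integer k satisfying the bound: 28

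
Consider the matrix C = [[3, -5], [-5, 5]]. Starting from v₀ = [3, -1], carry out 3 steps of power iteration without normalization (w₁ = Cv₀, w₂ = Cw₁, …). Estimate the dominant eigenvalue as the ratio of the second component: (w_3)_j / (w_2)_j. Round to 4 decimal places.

w1 = Cv₀ = (3·3 + (-5)·(-1); (-5)·3 + 5·(-1)) = (14, -20)
w2 = Cw1 = (3·14 + (-5)·(-20); (-5)·14 + 5·(-20)) = (142, -170)
w3 = Cw2 = (1276, -1560)
Ratio at component: -1560 / -170 = 9.1765

9.1765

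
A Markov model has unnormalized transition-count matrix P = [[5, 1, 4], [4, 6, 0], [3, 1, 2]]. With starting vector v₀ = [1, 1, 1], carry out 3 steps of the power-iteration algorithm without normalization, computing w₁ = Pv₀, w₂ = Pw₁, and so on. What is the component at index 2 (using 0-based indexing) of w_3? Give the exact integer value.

456

w1 = Pv₀ = (5·1 + 1·1 + 4·1; 4·1 + 6·1 + 0·1; 3·1 + 1·1 + 2·1) = (10, 10, 6)
w2 = Pw1 = (5·10 + 1·10 + 4·6; 4·10 + 6·10 + 0·6; 3·10 + 1·10 + 2·6) = (84, 100, 52)
w3 = Pw2 = (728, 936, 456)
The requested component of w3 is 456.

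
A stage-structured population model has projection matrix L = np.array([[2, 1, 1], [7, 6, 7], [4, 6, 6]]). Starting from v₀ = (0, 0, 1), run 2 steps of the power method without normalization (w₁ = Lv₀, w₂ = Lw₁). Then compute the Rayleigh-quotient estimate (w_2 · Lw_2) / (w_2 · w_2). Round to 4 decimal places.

λ ≈ 13.4311

w1 = Lv₀ = (2·0 + 1·0 + 1·1; 7·0 + 6·0 + 7·1; 4·0 + 6·0 + 6·1) = (1, 7, 6)
w2 = Lw1 = (2·1 + 1·7 + 1·6; 7·1 + 6·7 + 7·6; 4·1 + 6·7 + 6·6) = (15, 91, 82)
Lw2 = (203, 1225, 1098)
w2·Lw2 = 15·203 + 91·1225 + 82·1098 = 204556; w2·w2 = 15·15 + 91·91 + 82·82 = 15230
λ ≈ 204556/15230 = 13.4311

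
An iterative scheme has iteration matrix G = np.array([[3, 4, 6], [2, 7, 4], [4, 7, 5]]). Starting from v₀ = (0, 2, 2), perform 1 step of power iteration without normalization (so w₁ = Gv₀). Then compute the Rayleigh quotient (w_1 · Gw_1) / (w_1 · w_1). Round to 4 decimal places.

w1 = Gv₀ = (20, 22, 24)
Gw1 = (292, 290, 354)
w1·Gw1 = 20·292 + 22·290 + 24·354 = 20716; w1·w1 = 20·20 + 22·22 + 24·24 = 1460
λ ≈ 20716/1460 = 14.1890

14.1890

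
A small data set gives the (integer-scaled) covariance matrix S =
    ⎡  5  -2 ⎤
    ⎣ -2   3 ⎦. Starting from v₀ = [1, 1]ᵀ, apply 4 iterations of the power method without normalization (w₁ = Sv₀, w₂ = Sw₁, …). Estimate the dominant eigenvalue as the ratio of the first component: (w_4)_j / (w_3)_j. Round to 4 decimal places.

5.9859

w1 = Sv₀ = (5·1 + (-2)·1; (-2)·1 + 3·1) = (3, 1)
w2 = Sw1 = (5·3 + (-2)·1; (-2)·3 + 3·1) = (13, -3)
w3 = Sw2 = (71, -35)
w4 = Sw3 = (425, -247)
Ratio at component: 425 / 71 = 5.9859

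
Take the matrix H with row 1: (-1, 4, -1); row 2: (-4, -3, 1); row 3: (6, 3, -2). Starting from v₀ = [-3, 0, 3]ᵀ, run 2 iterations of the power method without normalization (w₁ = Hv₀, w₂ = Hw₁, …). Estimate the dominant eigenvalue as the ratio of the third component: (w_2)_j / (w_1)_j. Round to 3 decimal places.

w1 = Hv₀ = ((-1)·(-3) + 4·0 + (-1)·3; (-4)·(-3) + (-3)·0 + 1·3; 6·(-3) + 3·0 + (-2)·3) = (0, 15, -24)
w2 = Hw1 = ((-1)·0 + 4·15 + (-1)·(-24); (-4)·0 + (-3)·15 + 1·(-24); 6·0 + 3·15 + (-2)·(-24)) = (84, -69, 93)
Ratio at component: 93 / -24 = -3.875

λ ≈ -3.875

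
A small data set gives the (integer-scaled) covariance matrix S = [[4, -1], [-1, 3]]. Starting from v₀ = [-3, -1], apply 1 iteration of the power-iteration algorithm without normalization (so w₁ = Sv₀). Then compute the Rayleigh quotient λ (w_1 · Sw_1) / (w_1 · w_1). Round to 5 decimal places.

4.00000

w1 = Sv₀ = (4·(-3) + (-1)·(-1); (-1)·(-3) + 3·(-1)) = (-11, 0)
Sw1 = (-44, 11)
w1·Sw1 = (-11)·(-44) + 0·11 = 484; w1·w1 = (-11)·(-11) + 0·0 = 121
λ ≈ 484/121 = 4.00000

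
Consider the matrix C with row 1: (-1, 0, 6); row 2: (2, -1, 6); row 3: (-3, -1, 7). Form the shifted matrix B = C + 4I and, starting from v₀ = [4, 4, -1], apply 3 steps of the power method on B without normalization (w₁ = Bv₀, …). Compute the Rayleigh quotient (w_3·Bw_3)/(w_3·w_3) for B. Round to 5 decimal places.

B = C + 4I has rows (3, 0, 6); (2, 3, 6); (-3, -1, 11)
w1 = Bv₀ = (6, 14, -27)
w2 = Bw1 = (-144, -108, -329)
w3 = Bw2 = (-2406, -2586, -3079)
Bw3 = (-25692, -31044, -24065)
w3·Bw3 = 216190871; w3·w3 = 21956473; μ ≈ 216190871/21956473 = 9.84634

μ ≈ 9.84634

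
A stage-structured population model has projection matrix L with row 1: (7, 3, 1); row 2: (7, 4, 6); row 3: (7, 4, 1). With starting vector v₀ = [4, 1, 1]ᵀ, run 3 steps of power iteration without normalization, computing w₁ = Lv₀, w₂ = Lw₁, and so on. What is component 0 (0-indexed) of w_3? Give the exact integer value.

w1 = Lv₀ = (7·4 + 3·1 + 1·1; 7·4 + 4·1 + 6·1; 7·4 + 4·1 + 1·1) = (32, 38, 33)
w2 = Lw1 = (7·32 + 3·38 + 1·33; 7·32 + 4·38 + 6·33; 7·32 + 4·38 + 1·33) = (371, 574, 409)
w3 = Lw2 = (4728, 7347, 5302)
The requested component of w3 is 4728.

4728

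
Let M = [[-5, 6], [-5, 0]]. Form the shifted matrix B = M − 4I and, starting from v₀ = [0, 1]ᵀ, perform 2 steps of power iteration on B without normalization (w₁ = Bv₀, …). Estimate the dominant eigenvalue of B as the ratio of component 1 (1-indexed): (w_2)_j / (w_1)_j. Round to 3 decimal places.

-13.000

B = M − 4I has rows (-9, 6); (-5, -4)
w1 = Bv₀ = (6, -4)
w2 = Bw1 = (-78, -14)
Ratio: -78/6 = -13.000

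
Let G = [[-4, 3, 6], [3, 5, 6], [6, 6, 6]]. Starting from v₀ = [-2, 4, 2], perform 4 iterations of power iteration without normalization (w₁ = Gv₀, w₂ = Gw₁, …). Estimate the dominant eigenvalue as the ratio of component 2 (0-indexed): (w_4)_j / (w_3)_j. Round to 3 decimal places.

w1 = Gv₀ = (32, 26, 24)
w2 = Gw1 = (94, 370, 492)
w3 = Gw2 = (3686, 5084, 5736)
w4 = Gw3 = (34924, 70894, 87036)
Ratio at component: 87036 / 5736 = 15.174

λ ≈ 15.174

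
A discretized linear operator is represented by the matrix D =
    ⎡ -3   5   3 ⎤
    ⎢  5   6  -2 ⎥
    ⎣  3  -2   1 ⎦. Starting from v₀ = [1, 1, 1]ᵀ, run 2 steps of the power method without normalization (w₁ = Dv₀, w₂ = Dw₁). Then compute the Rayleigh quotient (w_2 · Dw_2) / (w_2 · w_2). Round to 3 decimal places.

8.227

w1 = Dv₀ = ((-3)·1 + 5·1 + 3·1; 5·1 + 6·1 + (-2)·1; 3·1 + (-2)·1 + 1·1) = (5, 9, 2)
w2 = Dw1 = ((-3)·5 + 5·9 + 3·2; 5·5 + 6·9 + (-2)·2; 3·5 + (-2)·9 + 1·2) = (36, 75, -1)
Dw2 = (264, 632, -43)
w2·Dw2 = 36·264 + 75·632 + (-1)·(-43) = 56947; w2·w2 = 36·36 + 75·75 + (-1)·(-1) = 6922
λ ≈ 56947/6922 = 8.227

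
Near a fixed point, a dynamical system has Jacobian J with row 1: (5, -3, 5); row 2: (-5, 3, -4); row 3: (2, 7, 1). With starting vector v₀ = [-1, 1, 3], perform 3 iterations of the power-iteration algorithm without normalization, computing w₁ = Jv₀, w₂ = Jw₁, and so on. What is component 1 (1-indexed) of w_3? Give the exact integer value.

w1 = Jv₀ = (7, -4, 8)
w2 = Jw1 = (87, -79, -6)
w3 = Jw2 = (642, -648, -385)
The requested component of w3 is 642.

642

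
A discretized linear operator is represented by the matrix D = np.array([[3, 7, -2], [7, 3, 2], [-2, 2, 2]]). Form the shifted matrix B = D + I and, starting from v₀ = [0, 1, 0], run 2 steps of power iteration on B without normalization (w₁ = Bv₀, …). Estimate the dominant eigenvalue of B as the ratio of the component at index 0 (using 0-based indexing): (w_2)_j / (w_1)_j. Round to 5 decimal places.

B = D + I has rows (4, 7, -2); (7, 4, 2); (-2, 2, 3)
w1 = Bv₀ = (7, 4, 2)
w2 = Bw1 = (52, 69, 0)
Ratio: 52/7 = 7.42857

7.42857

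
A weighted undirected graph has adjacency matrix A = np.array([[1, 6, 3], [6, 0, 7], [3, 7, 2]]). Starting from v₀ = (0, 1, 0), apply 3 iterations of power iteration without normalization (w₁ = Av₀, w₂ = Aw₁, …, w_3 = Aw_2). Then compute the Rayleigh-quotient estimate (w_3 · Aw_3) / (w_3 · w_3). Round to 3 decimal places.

w1 = Av₀ = (1·0 + 6·1 + 3·0; 6·0 + 0·1 + 7·0; 3·0 + 7·1 + 2·0) = (6, 0, 7)
w2 = Aw1 = (1·6 + 6·0 + 3·7; 6·6 + 0·0 + 7·7; 3·6 + 7·0 + 2·7) = (27, 85, 32)
w3 = Aw2 = (633, 386, 740)
Aw3 = (5169, 8978, 6081)
w3·Aw3 = 633·5169 + 386·8978 + 740·6081 = 11237425; w3·w3 = 633·633 + 386·386 + 740·740 = 1097285
λ ≈ 11237425/1097285 = 10.241

λ ≈ 10.241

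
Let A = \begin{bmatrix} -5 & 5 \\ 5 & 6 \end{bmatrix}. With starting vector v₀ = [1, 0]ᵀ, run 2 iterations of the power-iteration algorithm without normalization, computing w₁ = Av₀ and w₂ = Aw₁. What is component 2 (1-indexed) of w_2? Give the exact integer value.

5

w1 = Av₀ = (-5, 5)
w2 = Aw1 = (50, 5)
The requested component of w2 is 5.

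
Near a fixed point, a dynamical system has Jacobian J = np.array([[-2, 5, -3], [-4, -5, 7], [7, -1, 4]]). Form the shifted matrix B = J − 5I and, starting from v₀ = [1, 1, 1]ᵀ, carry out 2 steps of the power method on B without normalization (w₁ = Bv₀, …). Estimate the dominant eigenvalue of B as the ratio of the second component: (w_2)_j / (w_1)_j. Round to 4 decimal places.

μ ≈ -17.8571

B = J − 5I has rows (-7, 5, -3); (-4, -10, 7); (7, -1, -1)
w1 = Bv₀ = (-5, -7, 5)
w2 = Bw1 = (-15, 125, -33)
Ratio: 125/-7 = -17.8571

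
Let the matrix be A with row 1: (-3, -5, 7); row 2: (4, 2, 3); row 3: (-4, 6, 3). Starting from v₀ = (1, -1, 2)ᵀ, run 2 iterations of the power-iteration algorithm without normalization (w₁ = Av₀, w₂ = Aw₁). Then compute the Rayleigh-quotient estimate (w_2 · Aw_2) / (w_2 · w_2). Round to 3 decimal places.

w1 = Av₀ = ((-3)·1 + (-5)·(-1) + 7·2; 4·1 + 2·(-1) + 3·2; (-4)·1 + 6·(-1) + 3·2) = (16, 8, -4)
w2 = Aw1 = ((-3)·16 + (-5)·8 + 7·(-4); 4·16 + 2·8 + 3·(-4); (-4)·16 + 6·8 + 3·(-4)) = (-116, 68, -28)
Aw2 = (-188, -412, 788)
w2·Aw2 = (-116)·(-188) + 68·(-412) + (-28)·788 = -28272; w2·w2 = (-116)·(-116) + 68·68 + (-28)·(-28) = 18864
λ ≈ -28272/18864 = -1.499

λ ≈ -1.499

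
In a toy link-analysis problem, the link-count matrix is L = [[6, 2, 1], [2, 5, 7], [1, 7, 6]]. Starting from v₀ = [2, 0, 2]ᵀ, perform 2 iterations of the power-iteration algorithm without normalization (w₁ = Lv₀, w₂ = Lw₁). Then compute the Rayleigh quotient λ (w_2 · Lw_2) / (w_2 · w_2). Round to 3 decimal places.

13.026

w1 = Lv₀ = (14, 18, 14)
w2 = Lw1 = (134, 216, 224)
Lw2 = (1460, 2916, 2990)
w2·Lw2 = 134·1460 + 216·2916 + 224·2990 = 1495256; w2·w2 = 134·134 + 216·216 + 224·224 = 114788
λ ≈ 1495256/114788 = 13.026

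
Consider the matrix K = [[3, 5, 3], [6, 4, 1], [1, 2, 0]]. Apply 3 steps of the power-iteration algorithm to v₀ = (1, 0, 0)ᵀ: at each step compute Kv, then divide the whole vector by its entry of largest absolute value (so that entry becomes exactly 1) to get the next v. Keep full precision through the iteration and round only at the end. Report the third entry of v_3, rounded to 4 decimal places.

Kv0 = (3.00000, 6.00000, 1.00000); divide by 6.00000 → v1 = (0.50000, 1.00000, 0.16667)
Kv1 = (7.00000, 7.16667, 2.50000); divide by 7.16667 → v2 = (0.97674, 1.00000, 0.34884)
Kv2 = (8.97674, 10.20930, 2.97674); divide by 10.20930 → v3 = (0.87927, 1.00000, 0.29157)
Requested entry of v3: 128/439 = 0.2916

0.2916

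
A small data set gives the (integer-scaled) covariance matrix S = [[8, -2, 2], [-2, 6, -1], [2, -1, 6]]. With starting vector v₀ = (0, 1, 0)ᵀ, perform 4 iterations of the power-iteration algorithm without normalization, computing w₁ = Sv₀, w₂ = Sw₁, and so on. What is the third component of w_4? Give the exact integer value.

-2212

w1 = Sv₀ = (8·0 + (-2)·1 + 2·0; (-2)·0 + 6·1 + (-1)·0; 2·0 + (-1)·1 + 6·0) = (-2, 6, -1)
w2 = Sw1 = (8·(-2) + (-2)·6 + 2·(-1); (-2)·(-2) + 6·6 + (-1)·(-1); 2·(-2) + (-1)·6 + 6·(-1)) = (-30, 41, -16)
w3 = Sw2 = (-354, 322, -197)
w4 = Sw3 = (-3870, 2837, -2212)
The requested component of w4 is -2212.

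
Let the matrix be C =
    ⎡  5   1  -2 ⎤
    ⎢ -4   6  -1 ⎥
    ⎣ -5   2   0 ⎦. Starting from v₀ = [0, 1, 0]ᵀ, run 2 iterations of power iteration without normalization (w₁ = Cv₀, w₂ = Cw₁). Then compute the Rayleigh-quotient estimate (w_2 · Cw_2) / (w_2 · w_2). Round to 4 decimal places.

4.8918

w1 = Cv₀ = (1, 6, 2)
w2 = Cw1 = (7, 30, 7)
Cw2 = (51, 145, 25)
w2·Cw2 = 7·51 + 30·145 + 7·25 = 4882; w2·w2 = 7·7 + 30·30 + 7·7 = 998
λ ≈ 4882/998 = 4.8918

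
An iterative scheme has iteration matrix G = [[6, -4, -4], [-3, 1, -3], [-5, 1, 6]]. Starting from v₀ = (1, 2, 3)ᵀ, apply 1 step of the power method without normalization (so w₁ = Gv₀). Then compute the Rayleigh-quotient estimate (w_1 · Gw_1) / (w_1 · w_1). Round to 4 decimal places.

λ ≈ 7.3628

w1 = Gv₀ = (6·1 + (-4)·2 + (-4)·3; (-3)·1 + 1·2 + (-3)·3; (-5)·1 + 1·2 + 6·3) = (-14, -10, 15)
Gw1 = (-104, -13, 150)
w1·Gw1 = (-14)·(-104) + (-10)·(-13) + 15·150 = 3836; w1·w1 = (-14)·(-14) + (-10)·(-10) + 15·15 = 521
λ ≈ 3836/521 = 7.3628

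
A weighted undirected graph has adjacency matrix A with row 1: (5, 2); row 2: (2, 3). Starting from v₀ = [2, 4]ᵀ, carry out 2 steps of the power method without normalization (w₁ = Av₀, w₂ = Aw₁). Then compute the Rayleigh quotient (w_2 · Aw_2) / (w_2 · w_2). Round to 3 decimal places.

w1 = Av₀ = (18, 16)
w2 = Aw1 = (122, 84)
Aw2 = (778, 496)
w2·Aw2 = 122·778 + 84·496 = 136580; w2·w2 = 122·122 + 84·84 = 21940
λ ≈ 136580/21940 = 6.225

6.225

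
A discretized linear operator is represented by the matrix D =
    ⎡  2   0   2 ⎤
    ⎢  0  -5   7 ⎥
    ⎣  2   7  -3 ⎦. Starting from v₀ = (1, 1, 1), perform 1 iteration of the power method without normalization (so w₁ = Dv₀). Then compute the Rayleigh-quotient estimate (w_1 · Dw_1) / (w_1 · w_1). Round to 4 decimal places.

λ ≈ 3.0000

w1 = Dv₀ = (2·1 + 0·1 + 2·1; 0·1 + (-5)·1 + 7·1; 2·1 + 7·1 + (-3)·1) = (4, 2, 6)
Dw1 = (20, 32, 4)
w1·Dw1 = 4·20 + 2·32 + 6·4 = 168; w1·w1 = 4·4 + 2·2 + 6·6 = 56
λ ≈ 168/56 = 3.0000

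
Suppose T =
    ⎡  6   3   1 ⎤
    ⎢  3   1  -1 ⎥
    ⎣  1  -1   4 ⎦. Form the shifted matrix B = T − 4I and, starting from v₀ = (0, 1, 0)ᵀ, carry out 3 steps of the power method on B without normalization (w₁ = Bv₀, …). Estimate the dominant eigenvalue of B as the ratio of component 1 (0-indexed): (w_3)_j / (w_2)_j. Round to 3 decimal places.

μ ≈ -3.947

B = T − 4I has rows (2, 3, 1); (3, -3, -1); (1, -1, 0)
w1 = Bv₀ = (2·0 + 3·1 + 1·0; 3·0 + (-3)·1 + (-1)·0; 1·0 + (-1)·1 + 0·0) = (3, -3, -1)
w2 = Bw1 = (2·3 + 3·(-3) + 1·(-1); 3·3 + (-3)·(-3) + (-1)·(-1); 1·3 + (-1)·(-3) + 0·(-1)) = (-4, 19, 6)
w3 = Bw2 = (55, -75, -23)
Ratio: -75/19 = -3.947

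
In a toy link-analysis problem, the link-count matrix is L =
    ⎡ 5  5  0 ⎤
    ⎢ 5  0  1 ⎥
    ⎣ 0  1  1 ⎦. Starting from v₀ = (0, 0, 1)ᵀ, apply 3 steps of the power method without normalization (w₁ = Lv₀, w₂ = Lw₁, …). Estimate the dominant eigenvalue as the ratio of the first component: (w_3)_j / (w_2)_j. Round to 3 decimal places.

w1 = Lv₀ = (5·0 + 5·0 + 0·1; 5·0 + 0·0 + 1·1; 0·0 + 1·0 + 1·1) = (0, 1, 1)
w2 = Lw1 = (5·0 + 5·1 + 0·1; 5·0 + 0·1 + 1·1; 0·0 + 1·1 + 1·1) = (5, 1, 2)
w3 = Lw2 = (30, 27, 3)
Ratio at component: 30 / 5 = 6.000

λ ≈ 6.000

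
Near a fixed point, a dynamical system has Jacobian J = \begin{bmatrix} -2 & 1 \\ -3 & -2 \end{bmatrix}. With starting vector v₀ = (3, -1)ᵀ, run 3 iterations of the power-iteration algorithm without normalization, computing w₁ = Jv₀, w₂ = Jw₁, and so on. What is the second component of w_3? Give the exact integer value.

w1 = Jv₀ = ((-2)·3 + 1·(-1); (-3)·3 + (-2)·(-1)) = (-7, -7)
w2 = Jw1 = ((-2)·(-7) + 1·(-7); (-3)·(-7) + (-2)·(-7)) = (7, 35)
w3 = Jw2 = (21, -91)
The requested component of w3 is -91.

-91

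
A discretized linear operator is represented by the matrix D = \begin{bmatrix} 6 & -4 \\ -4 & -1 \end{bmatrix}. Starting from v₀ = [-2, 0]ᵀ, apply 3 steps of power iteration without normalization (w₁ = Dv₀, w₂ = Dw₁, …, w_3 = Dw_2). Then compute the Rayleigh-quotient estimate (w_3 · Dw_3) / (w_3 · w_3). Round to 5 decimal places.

λ ≈ 7.81029

w1 = Dv₀ = (-12, 8)
w2 = Dw1 = (-104, 40)
w3 = Dw2 = (-784, 376)
Dw3 = (-6208, 2760)
w3·Dw3 = (-784)·(-6208) + 376·2760 = 5904832; w3·w3 = (-784)·(-784) + 376·376 = 756032
λ ≈ 5904832/756032 = 7.81029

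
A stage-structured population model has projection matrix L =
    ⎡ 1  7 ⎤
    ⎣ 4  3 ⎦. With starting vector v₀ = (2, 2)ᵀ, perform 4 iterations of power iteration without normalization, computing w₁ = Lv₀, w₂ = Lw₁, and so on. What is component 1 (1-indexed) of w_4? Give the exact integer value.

6274

w1 = Lv₀ = (16, 14)
w2 = Lw1 = (114, 106)
w3 = Lw2 = (856, 774)
w4 = Lw3 = (6274, 5746)
The requested component of w4 is 6274.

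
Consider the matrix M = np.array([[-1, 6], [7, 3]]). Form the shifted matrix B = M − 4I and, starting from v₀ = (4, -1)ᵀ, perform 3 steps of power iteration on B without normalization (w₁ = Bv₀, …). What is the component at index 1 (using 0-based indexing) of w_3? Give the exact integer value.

B = M − 4I has rows (-5, 6); (7, -1)
w1 = Bv₀ = ((-5)·4 + 6·(-1); 7·4 + (-1)·(-1)) = (-26, 29)
w2 = Bw1 = ((-5)·(-26) + 6·29; 7·(-26) + (-1)·29) = (304, -211)
w3 = Bw2 = (-2786, 2339)
Requested component of w3: 2339

2339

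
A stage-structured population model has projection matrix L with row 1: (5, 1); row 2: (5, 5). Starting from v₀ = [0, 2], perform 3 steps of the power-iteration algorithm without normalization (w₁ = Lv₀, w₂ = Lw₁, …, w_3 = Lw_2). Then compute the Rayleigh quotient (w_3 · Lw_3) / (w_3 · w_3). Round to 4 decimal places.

w1 = Lv₀ = (5·0 + 1·2; 5·0 + 5·2) = (2, 10)
w2 = Lw1 = (5·2 + 1·10; 5·2 + 5·10) = (20, 60)
w3 = Lw2 = (160, 400)
Lw3 = (1200, 2800)
w3·Lw3 = 160·1200 + 400·2800 = 1312000; w3·w3 = 160·160 + 400·400 = 185600
λ ≈ 1312000/185600 = 7.0690

7.0690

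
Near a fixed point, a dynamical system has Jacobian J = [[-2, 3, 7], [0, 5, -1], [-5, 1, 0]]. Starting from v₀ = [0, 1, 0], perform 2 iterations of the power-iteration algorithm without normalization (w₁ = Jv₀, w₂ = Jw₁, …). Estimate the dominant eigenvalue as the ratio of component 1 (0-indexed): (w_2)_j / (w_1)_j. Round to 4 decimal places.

w1 = Jv₀ = (3, 5, 1)
w2 = Jw1 = (16, 24, -10)
Ratio at component: 24 / 5 = 4.8000

4.8000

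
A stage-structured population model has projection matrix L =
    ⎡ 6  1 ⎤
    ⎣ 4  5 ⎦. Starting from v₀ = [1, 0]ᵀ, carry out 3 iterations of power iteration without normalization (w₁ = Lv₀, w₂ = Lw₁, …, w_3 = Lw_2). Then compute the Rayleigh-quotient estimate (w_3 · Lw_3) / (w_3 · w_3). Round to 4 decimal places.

7.7560

w1 = Lv₀ = (6, 4)
w2 = Lw1 = (40, 44)
w3 = Lw2 = (284, 380)
Lw3 = (2084, 3036)
w3·Lw3 = 284·2084 + 380·3036 = 1745536; w3·w3 = 284·284 + 380·380 = 225056
λ ≈ 1745536/225056 = 7.7560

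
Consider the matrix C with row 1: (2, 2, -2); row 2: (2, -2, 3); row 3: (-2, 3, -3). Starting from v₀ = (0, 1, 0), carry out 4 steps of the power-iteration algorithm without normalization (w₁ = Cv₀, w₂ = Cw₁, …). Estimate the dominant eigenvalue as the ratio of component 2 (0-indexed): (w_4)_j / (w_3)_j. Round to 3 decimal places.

-6.575

w1 = Cv₀ = (2·0 + 2·1 + (-2)·0; 2·0 + (-2)·1 + 3·0; (-2)·0 + 3·1 + (-3)·0) = (2, -2, 3)
w2 = Cw1 = (2·2 + 2·(-2) + (-2)·3; 2·2 + (-2)·(-2) + 3·3; (-2)·2 + 3·(-2) + (-3)·3) = (-6, 17, -19)
w3 = Cw2 = (60, -103, 120)
w4 = Cw3 = (-326, 686, -789)
Ratio at component: -789 / 120 = -6.575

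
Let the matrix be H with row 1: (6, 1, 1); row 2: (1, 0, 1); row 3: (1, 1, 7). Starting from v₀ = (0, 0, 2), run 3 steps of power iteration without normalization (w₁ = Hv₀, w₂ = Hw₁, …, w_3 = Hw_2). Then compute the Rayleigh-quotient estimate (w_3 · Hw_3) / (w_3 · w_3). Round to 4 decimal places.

λ ≈ 7.7500

w1 = Hv₀ = (6·0 + 1·0 + 1·2; 1·0 + 0·0 + 1·2; 1·0 + 1·0 + 7·2) = (2, 2, 14)
w2 = Hw1 = (6·2 + 1·2 + 1·14; 1·2 + 0·2 + 1·14; 1·2 + 1·2 + 7·14) = (28, 16, 102)
w3 = Hw2 = (286, 130, 758)
Hw3 = (2604, 1044, 5722)
w3·Hw3 = 286·2604 + 130·1044 + 758·5722 = 5217740; w3·w3 = 286·286 + 130·130 + 758·758 = 673260
λ ≈ 5217740/673260 = 7.7500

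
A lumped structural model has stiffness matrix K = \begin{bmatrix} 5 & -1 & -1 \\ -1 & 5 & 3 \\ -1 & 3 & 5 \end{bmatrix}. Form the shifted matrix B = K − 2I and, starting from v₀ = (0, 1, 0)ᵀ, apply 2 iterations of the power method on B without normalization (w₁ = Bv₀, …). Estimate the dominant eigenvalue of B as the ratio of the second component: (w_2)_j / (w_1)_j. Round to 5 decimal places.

B = K − 2I has rows (3, -1, -1); (-1, 3, 3); (-1, 3, 3)
w1 = Bv₀ = (-1, 3, 3)
w2 = Bw1 = (-9, 19, 19)
Ratio: 19/3 = 6.33333

μ ≈ 6.33333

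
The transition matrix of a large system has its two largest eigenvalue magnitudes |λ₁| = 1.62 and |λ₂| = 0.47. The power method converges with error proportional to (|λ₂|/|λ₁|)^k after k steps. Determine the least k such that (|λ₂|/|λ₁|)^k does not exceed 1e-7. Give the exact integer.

|λ₂/λ₁| = 0.47/1.62 = 0.29012
Need k ≥ ln(1e-7) / ln(0.29012) = -16.1181 / -1.2374 ≈ 13.025
Smallest integer k satisfying the bound: 14

14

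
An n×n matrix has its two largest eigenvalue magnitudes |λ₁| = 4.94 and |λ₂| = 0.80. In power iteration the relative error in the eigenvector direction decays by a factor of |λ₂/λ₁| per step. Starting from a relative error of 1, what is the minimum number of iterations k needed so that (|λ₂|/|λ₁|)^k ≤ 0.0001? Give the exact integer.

|λ₂/λ₁| = 0.80/4.94 = 0.16194
Need k ≥ ln(0.0001) / ln(0.16194) = -9.2103 / -1.8205 ≈ 5.059
Smallest integer k satisfying the bound: 6

6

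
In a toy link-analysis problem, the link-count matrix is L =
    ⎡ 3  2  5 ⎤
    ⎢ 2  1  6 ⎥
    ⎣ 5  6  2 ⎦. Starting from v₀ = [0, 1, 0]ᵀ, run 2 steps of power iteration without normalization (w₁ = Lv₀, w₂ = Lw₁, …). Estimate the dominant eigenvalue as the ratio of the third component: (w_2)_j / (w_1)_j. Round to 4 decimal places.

4.6667

w1 = Lv₀ = (3·0 + 2·1 + 5·0; 2·0 + 1·1 + 6·0; 5·0 + 6·1 + 2·0) = (2, 1, 6)
w2 = Lw1 = (3·2 + 2·1 + 5·6; 2·2 + 1·1 + 6·6; 5·2 + 6·1 + 2·6) = (38, 41, 28)
Ratio at component: 28 / 6 = 4.6667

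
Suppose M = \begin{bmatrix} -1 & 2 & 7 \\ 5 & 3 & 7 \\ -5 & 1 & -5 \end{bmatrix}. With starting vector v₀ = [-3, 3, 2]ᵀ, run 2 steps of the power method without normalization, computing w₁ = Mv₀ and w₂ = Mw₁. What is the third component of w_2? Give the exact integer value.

-147

w1 = Mv₀ = (23, 8, 8)
w2 = Mw1 = (49, 195, -147)
The requested component of w2 is -147.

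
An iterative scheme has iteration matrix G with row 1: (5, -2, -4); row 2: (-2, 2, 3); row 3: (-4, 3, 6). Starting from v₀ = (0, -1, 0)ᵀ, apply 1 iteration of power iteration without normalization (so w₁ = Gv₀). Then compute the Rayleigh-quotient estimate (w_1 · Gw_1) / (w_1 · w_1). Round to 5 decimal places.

w1 = Gv₀ = (5·0 + (-2)·(-1) + (-4)·0; (-2)·0 + 2·(-1) + 3·0; (-4)·0 + 3·(-1) + 6·0) = (2, -2, -3)
Gw1 = (26, -17, -32)
w1·Gw1 = 2·26 + (-2)·(-17) + (-3)·(-32) = 182; w1·w1 = 2·2 + (-2)·(-2) + (-3)·(-3) = 17
λ ≈ 182/17 = 10.70588

λ ≈ 10.70588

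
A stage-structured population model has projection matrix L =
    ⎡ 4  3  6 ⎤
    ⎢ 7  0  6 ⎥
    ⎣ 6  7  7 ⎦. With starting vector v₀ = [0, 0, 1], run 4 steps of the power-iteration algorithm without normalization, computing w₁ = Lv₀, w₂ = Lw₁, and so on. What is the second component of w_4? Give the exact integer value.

w1 = Lv₀ = (4·0 + 3·0 + 6·1; 7·0 + 0·0 + 6·1; 6·0 + 7·0 + 7·1) = (6, 6, 7)
w2 = Lw1 = (4·6 + 3·6 + 6·7; 7·6 + 0·6 + 6·7; 6·6 + 7·6 + 7·7) = (84, 84, 127)
w3 = Lw2 = (1350, 1350, 1981)
w4 = Lw3 = (21336, 21336, 31417)
The requested component of w4 is 21336.

21336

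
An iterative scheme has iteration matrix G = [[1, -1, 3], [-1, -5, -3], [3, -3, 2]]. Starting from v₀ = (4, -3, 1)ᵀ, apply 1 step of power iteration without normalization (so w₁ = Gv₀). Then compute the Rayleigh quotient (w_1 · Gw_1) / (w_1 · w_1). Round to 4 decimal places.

1.3766

w1 = Gv₀ = (10, 8, 23)
Gw1 = (71, -119, 52)
w1·Gw1 = 10·71 + 8·(-119) + 23·52 = 954; w1·w1 = 10·10 + 8·8 + 23·23 = 693
λ ≈ 954/693 = 1.3766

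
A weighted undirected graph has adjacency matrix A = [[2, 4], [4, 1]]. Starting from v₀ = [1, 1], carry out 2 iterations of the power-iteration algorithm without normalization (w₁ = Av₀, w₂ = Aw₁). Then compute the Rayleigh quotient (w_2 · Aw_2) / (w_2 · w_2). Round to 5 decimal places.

λ ≈ 5.52976

w1 = Av₀ = (2·1 + 4·1; 4·1 + 1·1) = (6, 5)
w2 = Aw1 = (2·6 + 4·5; 4·6 + 1·5) = (32, 29)
Aw2 = (180, 157)
w2·Aw2 = 32·180 + 29·157 = 10313; w2·w2 = 32·32 + 29·29 = 1865
λ ≈ 10313/1865 = 5.52976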